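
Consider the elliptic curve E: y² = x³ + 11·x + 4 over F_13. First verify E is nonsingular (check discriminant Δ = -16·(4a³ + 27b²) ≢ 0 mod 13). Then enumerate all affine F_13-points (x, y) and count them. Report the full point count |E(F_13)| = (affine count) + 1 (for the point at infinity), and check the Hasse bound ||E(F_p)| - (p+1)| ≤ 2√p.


Affine points = {(0, 2), (0, 11), (1, 4), (1, 9), (3, 5), (3, 8), (6, 0), (9, 0), (10, 3), (10, 10), (11, 0)}; affine count = 11; |E(F_13)| = 12.

Discriminant check: Δ ∝ 4a³ + 27b² = 4·11³ + 27·4² = 4·1331 + 27·16 ≡ 10 (mod 13). Nonzero ⇒ E is nonsingular.
For each x ∈ F_13, compute rhs = x³ + 11·x + 4 mod 13, then count y ∈ F_13 with y² ≡ rhs.
  x = 0: rhs = 4, matching y values: 2, 11 (2 points).
  x = 1: rhs = 3, matching y values: 4, 9 (2 points).
  x = 2: rhs = 8, matching y values: none (0 points).
  x = 3: rhs = 12, matching y values: 5, 8 (2 points).
  x = 4: rhs = 8, matching y values: none (0 points).
  x = 5: rhs = 2, matching y values: none (0 points).
  x = 6: rhs = 0, matching y values: 0 (1 points).
  x = 7: rhs = 8, matching y values: none (0 points).
  x = 8: rhs = 6, matching y values: none (0 points).
  x = 9: rhs = 0, matching y values: 0 (1 points).
  x = 10: rhs = 9, matching y values: 3, 10 (2 points).
  x = 11: rhs = 0, matching y values: 0 (1 points).
  x = 12: rhs = 5, matching y values: none (0 points).
Total affine count: 11.
Full point count |E(F_13)| = 11 + 1 = 12.
Hasse bound: |12 − (13+1)| = |-2| = 2 ≤ 2√13 ≈ 7.2111 ✓.


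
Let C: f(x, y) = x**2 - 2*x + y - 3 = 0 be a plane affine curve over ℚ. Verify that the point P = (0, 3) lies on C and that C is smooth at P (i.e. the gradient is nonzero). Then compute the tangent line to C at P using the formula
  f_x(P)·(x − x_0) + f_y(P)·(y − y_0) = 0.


Tangent line at P: -2*x + y - 3 = 0.

Step 1: f(0, 3) = 0, so P lies on C.
Step 2: partial derivatives
  f_x(x, y) = 2*x - 2, f_y(x, y) = 1.
  f_x(P) = -2, f_y(P) = 1 (gradient nonzero, so P is smooth).
Step 3: tangent line at P: -2·(x − 0) + 1·(y − 3) = 0.
Expanding: -2*x + y - 3 = 0.


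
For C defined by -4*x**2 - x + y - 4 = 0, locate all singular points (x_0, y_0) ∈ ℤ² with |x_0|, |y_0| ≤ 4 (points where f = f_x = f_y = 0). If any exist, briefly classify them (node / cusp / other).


No singular points in the scanned grid; C is smooth there.

Compute partial derivatives:
  f_x = -8*x - 1.
  f_y = 1.
f_y = 1 is a nonzero constant, so f_y never vanishes: no point (x, y) can satisfy f = f_x = f_y = 0. In particular no (x, y) ∈ {−4, ..., 4}² is singular; the curve is smooth.


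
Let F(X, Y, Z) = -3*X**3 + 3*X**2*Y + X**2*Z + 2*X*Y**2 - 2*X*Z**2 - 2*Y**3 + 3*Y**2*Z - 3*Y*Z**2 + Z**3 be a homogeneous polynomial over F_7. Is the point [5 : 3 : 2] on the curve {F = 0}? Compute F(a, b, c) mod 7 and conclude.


F(5,3,2) ≡ 6 (mod 7); P is NOT on the curve.

Evaluate F(5, 3, 2) term-by-term (mod 7).
  -3*X**3 ↦ -3·125·1·1 = -375
  3*X**2*Y ↦ 3·25·3·1 = 225
  X**2*Z ↦ 1·25·1·2 = 50
  2*X*Y**2 ↦ 2·5·9·1 = 90
  -2*X*Z**2 ↦ -2·5·1·4 = -40
  -2*Y**3 ↦ -2·1·27·1 = -54
  3*Y**2*Z ↦ 3·1·9·2 = 54
  -3*Y*Z**2 ↦ -3·1·3·4 = -36
  Z**3 ↦ 1·1·1·8 = 8
Sum: F(5, 3, 2) = (-375) + (225) + (50) + (90) + (-40) + (-54) + (54) + (-36) + (8) = -78.
Reducing mod 7: -78 ≡ 6 (mod 7).
Since F(a, b, c) ≡ 6 ≠ 0 (mod 7), P does NOT lie on the curve.


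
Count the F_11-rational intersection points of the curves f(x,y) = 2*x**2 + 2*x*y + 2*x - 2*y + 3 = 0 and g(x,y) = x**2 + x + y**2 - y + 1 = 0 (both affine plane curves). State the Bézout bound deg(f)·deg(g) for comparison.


Common zeros: {(3, 7), (5, 10)}; count = 2; Bézout bound = 4.

deg(f) = 2, deg(g) = 2, so Bézout bound = 4.
Scan x ∈ F_11. For each x, list the y ∈ F_11 with f(x, y) ≡ 0 and those with g(x, y) ≡ 0 (mod 11); the common zeros in that column are the intersection.
  x = 0: f ≡ 0 at y ∈ {7}; g ≡ 0 at y ∈ ∅; common: ∅.
  x = 1: f ≡ 0 at y ∈ ∅; g ≡ 0 at y ∈ {6}; common: ∅.
  x = 2: f ≡ 0 at y ∈ {9}; g ≡ 0 at y ∈ ∅; common: ∅.
  x = 3: f ≡ 0 at y ∈ {7}; g ≡ 0 at y ∈ {5, 7}; common: {7}.
  x = 4: f ≡ 0 at y ∈ {2}; g ≡ 0 at y ∈ {4, 8}; common: ∅.
  x = 5: f ≡ 0 at y ∈ {10}; g ≡ 0 at y ∈ {2, 10}; common: {10}.
  x = 6: f ≡ 0 at y ∈ {10}; g ≡ 0 at y ∈ {4, 8}; common: ∅.
  x = 7: f ≡ 0 at y ∈ {6}; g ≡ 0 at y ∈ {5, 7}; common: ∅.
  x = 8: f ≡ 0 at y ∈ {6}; g ≡ 0 at y ∈ ∅; common: ∅.
  x = 9: f ≡ 0 at y ∈ {3}; g ≡ 0 at y ∈ {6}; common: ∅.
  x = 10: f ≡ 0 at y ∈ {9}; g ≡ 0 at y ∈ ∅; common: ∅.
Collecting: common zeros = {(3, 7), (5, 10)}, so the count is 2.
Comparison with the Bézout bound: 2 ≤ 4 = deg(f)·deg(g), as expected for curves with no common component (the affine F_11-count falls short of the bound because intersections may lie at infinity, over extension fields, or carry multiplicity).


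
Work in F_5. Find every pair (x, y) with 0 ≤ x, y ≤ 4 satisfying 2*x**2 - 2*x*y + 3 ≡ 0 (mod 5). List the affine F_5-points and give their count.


Affine F_5-points: {(1, 0), (2, 4), (3, 1), (4, 0)}; count = 4.

For each of the 25 pairs (x, y) ∈ F_5², evaluate f(x, y) mod 5. Record the zeros.
  x = 0: [0↦3, 1↦3, 2↦3, 3↦3, 4↦3]  zeros at y ∈ ∅
  x = 1: [0↦0, 1↦3, 2↦1, 3↦4, 4↦2]  zeros at y ∈ {0}
  x = 2: [0↦1, 1↦2, 2↦3, 3↦4, 4↦0]  zeros at y ∈ {4}
  x = 3: [0↦1, 1↦0, 2↦4, 3↦3, 4↦2]  zeros at y ∈ {1}
  x = 4: [0↦0, 1↦2, 2↦4, 3↦1, 4↦3]  zeros at y ∈ {0}
Collecting zeros: affine points = {(1, 0), (2, 4), (3, 1), (4, 0)}.
Total count |C(F_5)_aff| = 4.


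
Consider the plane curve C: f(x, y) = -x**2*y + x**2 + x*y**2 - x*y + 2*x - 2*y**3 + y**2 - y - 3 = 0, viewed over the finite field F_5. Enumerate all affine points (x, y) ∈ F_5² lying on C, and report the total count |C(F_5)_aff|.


Affine F_5-points: {(0, 1), (1, 0), (1, 3), (2, 0), (3, 3)}; count = 5.

For each of the 25 pairs (x, y) ∈ F_5², evaluate f(x, y) mod 5. Record the zeros.
  x = 0: [0↦2, 1↦0, 2↦3, 3↦4, 4↦1]  zeros at y ∈ {1}
  x = 1: [0↦0, 1↦2, 2↦1, 3↦0, 4↦2]  zeros at y ∈ {0, 3}
  x = 2: [0↦0, 1↦4, 2↦2, 3↦2, 4↦2]  zeros at y ∈ {0}
  x = 3: [0↦2, 1↦1, 2↦1, 3↦0, 4↦1]  zeros at y ∈ {3}
  x = 4: [0↦1, 1↦3, 2↦3, 3↦4, 4↦4]  zeros at y ∈ ∅
Collecting zeros: affine points = {(0, 1), (1, 0), (1, 3), (2, 0), (3, 3)}.
Total count |C(F_5)_aff| = 5.


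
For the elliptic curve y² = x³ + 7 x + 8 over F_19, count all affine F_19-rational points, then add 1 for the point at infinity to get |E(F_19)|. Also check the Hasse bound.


Affine points = {(1, 4), (1, 15), (2, 7), (2, 12), (4, 9), (4, 10), (5, 4), (5, 15), (6, 0), (7, 1), (7, 18), (8, 5), (8, 14), (13, 4), (13, 15), (14, 0), (15, 7), (15, 12), (16, 6), (16, 13), (17, 9), (17, 10), (18, 0)}; affine count = 23; |E(F_19)| = 24.

Discriminant check: Δ ∝ 4a³ + 27b² = 4·7³ + 27·8² = 4·343 + 27·64 ≡ 3 (mod 19). Nonzero ⇒ E is nonsingular.
For each x ∈ F_19, compute rhs = x³ + 7·x + 8 mod 19, then count y ∈ F_19 with y² ≡ rhs.
  x = 0: rhs = 8, matching y values: none (0 points).
  x = 1: rhs = 16, matching y values: 4, 15 (2 points).
  x = 2: rhs = 11, matching y values: 7, 12 (2 points).
  x = 3: rhs = 18, matching y values: none (0 points).
  x = 4: rhs = 5, matching y values: 9, 10 (2 points).
  x = 5: rhs = 16, matching y values: 4, 15 (2 points).
  x = 6: rhs = 0, matching y values: 0 (1 points).
  x = 7: rhs = 1, matching y values: 1, 18 (2 points).
  x = 8: rhs = 6, matching y values: 5, 14 (2 points).
  x = 9: rhs = 2, matching y values: none (0 points).
  x = 10: rhs = 14, matching y values: none (0 points).
  x = 11: rhs = 10, matching y values: none (0 points).
  x = 12: rhs = 15, matching y values: none (0 points).
  x = 13: rhs = 16, matching y values: 4, 15 (2 points).
  x = 14: rhs = 0, matching y values: 0 (1 points).
  x = 15: rhs = 11, matching y values: 7, 12 (2 points).
  x = 16: rhs = 17, matching y values: 6, 13 (2 points).
  x = 17: rhs = 5, matching y values: 9, 10 (2 points).
  x = 18: rhs = 0, matching y values: 0 (1 points).
Total affine count: 23.
Full point count |E(F_19)| = 23 + 1 = 24.
Hasse bound: |24 − (19+1)| = |4| = 4 ≤ 2√19 ≈ 8.7178 ✓.


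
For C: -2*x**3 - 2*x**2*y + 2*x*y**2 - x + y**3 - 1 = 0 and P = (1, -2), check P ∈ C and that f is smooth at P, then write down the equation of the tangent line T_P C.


Tangent line at P: 9*x + 2*y - 5 = 0.

Step 1: f(1, -2) = 0, so P lies on C.
Step 2: partial derivatives
  f_x(x, y) = -6*x**2 - 4*x*y + 2*y**2 - 1, f_y(x, y) = -2*x**2 + 4*x*y + 3*y**2.
  f_x(P) = 9, f_y(P) = 2 (gradient nonzero, so P is smooth).
Step 3: tangent line at P: 9·(x − 1) + 2·(y − -2) = 0.
Expanding: 9*x + 2*y - 5 = 0.


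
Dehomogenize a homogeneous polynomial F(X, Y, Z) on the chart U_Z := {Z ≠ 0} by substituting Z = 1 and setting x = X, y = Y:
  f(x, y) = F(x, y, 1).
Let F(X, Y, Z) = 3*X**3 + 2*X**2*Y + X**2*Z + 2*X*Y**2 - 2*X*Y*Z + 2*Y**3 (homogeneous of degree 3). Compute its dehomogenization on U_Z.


f(x, y) = 3*x**3 + 2*x**2*y + x**2 + 2*x*y**2 - 2*x*y + 2*y**3

On U_Z we set Z = 1. Each monomial c·X^i·Y^j·Z^k in F becomes c·x^i·y^j·1^k = c·x^i·y^j.
Substituting Z = 1: F(X, Y, 1) = 3*x**3 + 2*x**2*y + x**2 + 2*x*y**2 - 2*x*y + 2*y**3.
Note: deg(f) ≤ deg(F) = 3; strict inequality happens when F is divisible by Z (lost terms).


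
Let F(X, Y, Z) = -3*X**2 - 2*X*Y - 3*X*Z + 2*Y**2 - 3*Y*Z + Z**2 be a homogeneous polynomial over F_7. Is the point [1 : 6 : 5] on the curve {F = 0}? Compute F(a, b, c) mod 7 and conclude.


F(1,6,5) ≡ 5 (mod 7); P is NOT on the curve.

Evaluate F(1, 6, 5) term-by-term (mod 7).
  -3*X**2 ↦ -3·1·1·1 = -3
  -2*X*Y ↦ -2·1·6·1 = -12
  -3*X*Z ↦ -3·1·1·5 = -15
  2*Y**2 ↦ 2·1·36·1 = 72
  -3*Y*Z ↦ -3·1·6·5 = -90
  Z**2 ↦ 1·1·1·25 = 25
Sum: F(1, 6, 5) = (-3) + (-12) + (-15) + (72) + (-90) + (25) = -23.
Reducing mod 7: -23 ≡ 5 (mod 7).
Since F(a, b, c) ≡ 5 ≠ 0 (mod 7), P does NOT lie on the curve.


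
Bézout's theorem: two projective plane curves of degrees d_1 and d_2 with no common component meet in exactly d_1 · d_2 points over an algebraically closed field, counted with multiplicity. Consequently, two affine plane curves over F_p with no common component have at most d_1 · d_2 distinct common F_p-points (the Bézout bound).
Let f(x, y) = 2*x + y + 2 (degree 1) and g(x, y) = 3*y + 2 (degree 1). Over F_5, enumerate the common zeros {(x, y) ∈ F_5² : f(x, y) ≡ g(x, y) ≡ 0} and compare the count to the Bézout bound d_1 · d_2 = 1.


Common zeros: {(1, 1)}; count = 1; Bézout bound = 1.

deg(f) = 1, deg(g) = 1, so Bézout bound = 1.
Scan x ∈ F_5. For each x, list the y ∈ F_5 with f(x, y) ≡ 0 and those with g(x, y) ≡ 0 (mod 5); the common zeros in that column are the intersection.
  x = 0: f ≡ 0 at y ∈ {3}; g ≡ 0 at y ∈ {1}; common: ∅.
  x = 1: f ≡ 0 at y ∈ {1}; g ≡ 0 at y ∈ {1}; common: {1}.
  x = 2: f ≡ 0 at y ∈ {4}; g ≡ 0 at y ∈ {1}; common: ∅.
  x = 3: f ≡ 0 at y ∈ {2}; g ≡ 0 at y ∈ {1}; common: ∅.
  x = 4: f ≡ 0 at y ∈ {0}; g ≡ 0 at y ∈ {1}; common: ∅.
Collecting: common zeros = {(1, 1)}, so the count is 1.
Comparison with the Bézout bound: 1 ≤ 1 = deg(f)·deg(g), as expected for curves with no common component (the bound is attained).


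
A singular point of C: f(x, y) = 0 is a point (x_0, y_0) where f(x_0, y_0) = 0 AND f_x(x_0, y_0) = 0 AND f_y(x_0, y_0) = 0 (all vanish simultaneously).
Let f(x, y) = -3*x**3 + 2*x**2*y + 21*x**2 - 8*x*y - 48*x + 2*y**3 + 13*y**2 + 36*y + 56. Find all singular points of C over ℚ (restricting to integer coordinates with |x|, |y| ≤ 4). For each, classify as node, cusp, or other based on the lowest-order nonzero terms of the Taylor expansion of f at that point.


Singular points: {(2, -2)}; classification: node.

Compute partial derivatives:
  f_x = -9*x**2 + 4*x*y + 42*x - 8*y - 48.
  f_y = 2*x**2 - 8*x + 6*y**2 + 26*y + 36.
Scan x_0 ∈ {−4, ..., 4}. For each x_0, f_y(x_0, y) is a polynomial in y; find its integer roots y ∈ {−4, ..., 4}, then test f_x and f at those candidates.
  x = -4: f_y(-4, y) = 6*y**2 + 26*y + 100; no integer root y with |y| ≤ 4.
  x = -3: f_y(-3, y) = 6*y**2 + 26*y + 78; no integer root y with |y| ≤ 4.
  x = -2: f_y(-2, y) = 6*y**2 + 26*y + 60; no integer root y with |y| ≤ 4.
  x = -1: f_y(-1, y) = 6*y**2 + 26*y + 46; no integer root y with |y| ≤ 4.
  x = 0: f_y(0, y) = 6*y**2 + 26*y + 36; no integer root y with |y| ≤ 4.
  x = 1: f_y(1, y) = 6*y**2 + 26*y + 30; no integer root y with |y| ≤ 4.
  x = 2: f_y(2, y) = 6*y**2 + 26*y + 28; vanishes at y ∈ {-2}. (2, -2): f_x = 0, f = 0 — SINGULAR.
  x = 3: f_y(3, y) = 6*y**2 + 26*y + 30; no integer root y with |y| ≤ 4.
  x = 4: f_y(4, y) = 6*y**2 + 26*y + 36; no integer root y with |y| ≤ 4.
Only singular point on the grid: (2, -2).
Classify: substitute x = 2 + u, y = -2 + v and expand: f = -3*u**3 + 2*u**2*v - u**2 + 2*v**3 + v**2.
No constant or linear terms (consistent with a singular point). Quadratic part: -u**2 + v**2. Cubic part: -3*u**3 + 2*u**2*v + 2*v**3.
The quadratic part v**2 - u**2 = (v − u)(v + u) splits into two distinct linear factors, so there are two distinct tangent lines y − -2 = ±(x − 2) — this is a node (ordinary double point).
Classification: node.


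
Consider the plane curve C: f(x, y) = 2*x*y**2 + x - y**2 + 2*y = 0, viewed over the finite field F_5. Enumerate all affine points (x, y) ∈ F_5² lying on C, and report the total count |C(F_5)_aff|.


Affine F_5-points: {(0, 0), (0, 2), (1, 4), (2, 3), (3, 1)}; count = 5.

For each of the 25 pairs (x, y) ∈ F_5², evaluate f(x, y) mod 5. Record the zeros.
  x = 0: [0↦0, 1↦1, 2↦0, 3↦2, 4↦2]  zeros at y ∈ {0, 2}
  x = 1: [0↦1, 1↦4, 2↦4, 3↦1, 4↦0]  zeros at y ∈ {4}
  x = 2: [0↦2, 1↦2, 2↦3, 3↦0, 4↦3]  zeros at y ∈ {3}
  x = 3: [0↦3, 1↦0, 2↦2, 3↦4, 4↦1]  zeros at y ∈ {1}
  x = 4: [0↦4, 1↦3, 2↦1, 3↦3, 4↦4]  zeros at y ∈ ∅
Collecting zeros: affine points = {(0, 0), (0, 2), (1, 4), (2, 3), (3, 1)}.
Total count |C(F_5)_aff| = 5.


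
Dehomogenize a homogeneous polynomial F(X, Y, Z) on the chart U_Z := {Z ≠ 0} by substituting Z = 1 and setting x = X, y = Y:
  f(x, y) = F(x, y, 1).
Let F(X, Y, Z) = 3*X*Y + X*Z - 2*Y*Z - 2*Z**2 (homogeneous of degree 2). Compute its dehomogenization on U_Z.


f(x, y) = 3*x*y + x - 2*y - 2

On U_Z we set Z = 1. Each monomial c·X^i·Y^j·Z^k in F becomes c·x^i·y^j·1^k = c·x^i·y^j.
Substituting Z = 1: F(X, Y, 1) = 3*x*y + x - 2*y - 2.
Note: deg(f) ≤ deg(F) = 2; strict inequality happens when F is divisible by Z (lost terms).


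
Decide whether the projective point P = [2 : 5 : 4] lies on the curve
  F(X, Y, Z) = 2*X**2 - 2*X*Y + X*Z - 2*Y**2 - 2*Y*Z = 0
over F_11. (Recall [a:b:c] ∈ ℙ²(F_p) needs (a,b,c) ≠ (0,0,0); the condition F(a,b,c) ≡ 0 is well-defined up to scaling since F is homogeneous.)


F(2,5,4) ≡ 5 (mod 11); P is NOT on the curve.

Evaluate F(2, 5, 4) term-by-term (mod 11).
  2*X**2 ↦ 2·4·1·1 = 8
  -2*X*Y ↦ -2·2·5·1 = -20
  X*Z ↦ 1·2·1·4 = 8
  -2*Y**2 ↦ -2·1·25·1 = -50
  -2*Y*Z ↦ -2·1·5·4 = -40
Sum: F(2, 5, 4) = (8) + (-20) + (8) + (-50) + (-40) = -94.
Reducing mod 11: -94 ≡ 5 (mod 11).
Since F(a, b, c) ≡ 5 ≠ 0 (mod 11), P does NOT lie on the curve.


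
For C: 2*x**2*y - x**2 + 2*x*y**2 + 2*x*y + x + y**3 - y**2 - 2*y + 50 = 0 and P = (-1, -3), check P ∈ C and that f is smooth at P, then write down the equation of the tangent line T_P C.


Tangent line at P: 27*x + 43*y + 156 = 0.

Step 1: f(-1, -3) = 0, so P lies on C.
Step 2: partial derivatives
  f_x(x, y) = 4*x*y - 2*x + 2*y**2 + 2*y + 1, f_y(x, y) = 2*x**2 + 4*x*y + 2*x + 3*y**2 - 2*y - 2.
  f_x(P) = 27, f_y(P) = 43 (gradient nonzero, so P is smooth).
Step 3: tangent line at P: 27·(x − -1) + 43·(y − -3) = 0.
Expanding: 27*x + 43*y + 156 = 0.


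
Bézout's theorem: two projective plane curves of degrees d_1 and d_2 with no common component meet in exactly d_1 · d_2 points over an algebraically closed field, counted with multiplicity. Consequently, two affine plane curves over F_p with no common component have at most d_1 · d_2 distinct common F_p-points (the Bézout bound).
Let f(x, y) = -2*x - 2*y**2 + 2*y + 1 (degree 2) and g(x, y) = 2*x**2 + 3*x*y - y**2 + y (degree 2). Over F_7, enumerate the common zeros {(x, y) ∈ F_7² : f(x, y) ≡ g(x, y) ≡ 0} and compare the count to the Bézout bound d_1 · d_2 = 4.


Common zeros: {(2, 6), (5, 5)}; count = 2; Bézout bound = 4.

deg(f) = 2, deg(g) = 2, so Bézout bound = 4.
Scan x ∈ F_7. For each x, list the y ∈ F_7 with f(x, y) ≡ 0 and those with g(x, y) ≡ 0 (mod 7); the common zeros in that column are the intersection.
  x = 0: f ≡ 0 at y ∈ ∅; g ≡ 0 at y ∈ {0, 1}; common: ∅.
  x = 1: f ≡ 0 at y ∈ ∅; g ≡ 0 at y ∈ ∅; common: ∅.
  x = 2: f ≡ 0 at y ∈ {2, 6}; g ≡ 0 at y ∈ {1, 6}; common: {6}.
  x = 3: f ≡ 0 at y ∈ ∅; g ≡ 0 at y ∈ {4, 6}; common: ∅.
  x = 4: f ≡ 0 at y ∈ {0, 1}; g ≡ 0 at y ∈ ∅; common: ∅.
  x = 5: f ≡ 0 at y ∈ {3, 5}; g ≡ 0 at y ∈ {4, 5}; common: {5}.
  x = 6: f ≡ 0 at y ∈ {4}; g ≡ 0 at y ∈ ∅; common: ∅.
Collecting: common zeros = {(2, 6), (5, 5)}, so the count is 2.
Comparison with the Bézout bound: 2 ≤ 4 = deg(f)·deg(g), as expected for curves with no common component (the affine F_7-count falls short of the bound because intersections may lie at infinity, over extension fields, or carry multiplicity).


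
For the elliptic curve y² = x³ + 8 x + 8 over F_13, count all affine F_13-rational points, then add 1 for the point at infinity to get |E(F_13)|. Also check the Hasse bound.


Affine points = {(1, 2), (1, 11), (4, 0), (5, 2), (5, 11), (6, 5), (6, 8), (7, 2), (7, 11), (8, 5), (8, 8), (9, 4), (9, 9), (10, 3), (10, 10), (11, 6), (11, 7), (12, 5), (12, 8)}; affine count = 19; |E(F_13)| = 20.

Discriminant check: Δ ∝ 4a³ + 27b² = 4·8³ + 27·8² = 4·512 + 27·64 ≡ 6 (mod 13). Nonzero ⇒ E is nonsingular.
For each x ∈ F_13, compute rhs = x³ + 8·x + 8 mod 13, then count y ∈ F_13 with y² ≡ rhs.
  x = 0: rhs = 8, matching y values: none (0 points).
  x = 1: rhs = 4, matching y values: 2, 11 (2 points).
  x = 2: rhs = 6, matching y values: none (0 points).
  x = 3: rhs = 7, matching y values: none (0 points).
  x = 4: rhs = 0, matching y values: 0 (1 points).
  x = 5: rhs = 4, matching y values: 2, 11 (2 points).
  x = 6: rhs = 12, matching y values: 5, 8 (2 points).
  x = 7: rhs = 4, matching y values: 2, 11 (2 points).
  x = 8: rhs = 12, matching y values: 5, 8 (2 points).
  x = 9: rhs = 3, matching y values: 4, 9 (2 points).
  x = 10: rhs = 9, matching y values: 3, 10 (2 points).
  x = 11: rhs = 10, matching y values: 6, 7 (2 points).
  x = 12: rhs = 12, matching y values: 5, 8 (2 points).
Total affine count: 19.
Full point count |E(F_13)| = 19 + 1 = 20.
Hasse bound: |20 − (13+1)| = |6| = 6 ≤ 2√13 ≈ 7.2111 ✓.


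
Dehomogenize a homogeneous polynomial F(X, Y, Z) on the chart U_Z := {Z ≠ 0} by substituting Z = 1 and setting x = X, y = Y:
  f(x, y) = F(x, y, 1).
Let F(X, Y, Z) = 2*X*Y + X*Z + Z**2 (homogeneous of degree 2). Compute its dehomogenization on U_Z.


f(x, y) = 2*x*y + x + 1

On U_Z we set Z = 1. Each monomial c·X^i·Y^j·Z^k in F becomes c·x^i·y^j·1^k = c·x^i·y^j.
Substituting Z = 1: F(X, Y, 1) = 2*x*y + x + 1.
Note: deg(f) ≤ deg(F) = 2; strict inequality happens when F is divisible by Z (lost terms).


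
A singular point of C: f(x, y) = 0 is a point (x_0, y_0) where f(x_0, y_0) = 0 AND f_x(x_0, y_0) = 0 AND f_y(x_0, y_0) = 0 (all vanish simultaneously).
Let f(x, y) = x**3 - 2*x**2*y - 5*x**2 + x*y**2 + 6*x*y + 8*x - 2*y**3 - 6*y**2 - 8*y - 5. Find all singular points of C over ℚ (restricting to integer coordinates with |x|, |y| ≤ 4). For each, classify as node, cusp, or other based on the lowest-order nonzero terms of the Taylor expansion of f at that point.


Singular points: {(1, -1)}; classification: cusp.

Compute partial derivatives:
  f_x = 3*x**2 - 4*x*y - 10*x + y**2 + 6*y + 8.
  f_y = -2*x**2 + 2*x*y + 6*x - 6*y**2 - 12*y - 8.
Scan x_0 ∈ {−4, ..., 4}. For each x_0, f_y(x_0, y) is a polynomial in y; find its integer roots y ∈ {−4, ..., 4}, then test f_x and f at those candidates.
  x = -4: f_y(-4, y) = -6*y**2 - 20*y - 64; no integer root y with |y| ≤ 4.
  x = -3: f_y(-3, y) = -6*y**2 - 18*y - 44; no integer root y with |y| ≤ 4.
  x = -2: f_y(-2, y) = -6*y**2 - 16*y - 28; no integer root y with |y| ≤ 4.
  x = -1: f_y(-1, y) = -6*y**2 - 14*y - 16; no integer root y with |y| ≤ 4.
  x = 0: f_y(0, y) = -6*y**2 - 12*y - 8; no integer root y with |y| ≤ 4.
  x = 1: f_y(1, y) = -6*y**2 - 10*y - 4; vanishes at y ∈ {-1}. (1, -1): f_x = 0, f = 0 — SINGULAR.
  x = 2: f_y(2, y) = -6*y**2 - 8*y - 4; no integer root y with |y| ≤ 4.
  x = 3: f_y(3, y) = -6*y**2 - 6*y - 8; no integer root y with |y| ≤ 4.
  x = 4: f_y(4, y) = -6*y**2 - 4*y - 16; no integer root y with |y| ≤ 4.
Only singular point on the grid: (1, -1).
Classify: substitute x = 1 + u, y = -1 + v and expand: f = u**3 - 2*u**2*v + u*v**2 - 2*v**3 + v**2.
No constant or linear terms (consistent with a singular point). Quadratic part: v**2. Cubic part: u**3 - 2*u**2*v + u*v**2 - 2*v**3.
The quadratic part v**2 is a perfect square, so there is a single (double) tangent line v = 0, i.e. y = -1. Restricting the cubic part to that line (v = 0) leaves u**3 ≠ 0, so f is not divisible by v and the branch is v² ≈ -u**3 to lowest order — this is a cusp.
Classification: cusp.


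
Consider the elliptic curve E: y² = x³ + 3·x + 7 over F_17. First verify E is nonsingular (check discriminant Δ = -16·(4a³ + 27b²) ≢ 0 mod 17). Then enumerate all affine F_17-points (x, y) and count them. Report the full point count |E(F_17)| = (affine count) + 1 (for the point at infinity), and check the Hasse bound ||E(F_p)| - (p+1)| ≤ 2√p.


Affine points = {(2, 2), (2, 15), (3, 3), (3, 14), (4, 7), (4, 10), (8, 4), (8, 13), (9, 7), (9, 10), (10, 0), (13, 4), (13, 13)}; affine count = 13; |E(F_17)| = 14.

Discriminant check: Δ ∝ 4a³ + 27b² = 4·3³ + 27·7² = 4·27 + 27·49 ≡ 3 (mod 17). Nonzero ⇒ E is nonsingular.
For each x ∈ F_17, compute rhs = x³ + 3·x + 7 mod 17, then count y ∈ F_17 with y² ≡ rhs.
  x = 0: rhs = 7, matching y values: none (0 points).
  x = 1: rhs = 11, matching y values: none (0 points).
  x = 2: rhs = 4, matching y values: 2, 15 (2 points).
  x = 3: rhs = 9, matching y values: 3, 14 (2 points).
  x = 4: rhs = 15, matching y values: 7, 10 (2 points).
  x = 5: rhs = 11, matching y values: none (0 points).
  x = 6: rhs = 3, matching y values: none (0 points).
  x = 7: rhs = 14, matching y values: none (0 points).
  x = 8: rhs = 16, matching y values: 4, 13 (2 points).
  x = 9: rhs = 15, matching y values: 7, 10 (2 points).
  x = 10: rhs = 0, matching y values: 0 (1 points).
  x = 11: rhs = 11, matching y values: none (0 points).
  x = 12: rhs = 3, matching y values: none (0 points).
  x = 13: rhs = 16, matching y values: 4, 13 (2 points).
  x = 14: rhs = 5, matching y values: none (0 points).
  x = 15: rhs = 10, matching y values: none (0 points).
  x = 16: rhs = 3, matching y values: none (0 points).
Total affine count: 13.
Full point count |E(F_17)| = 13 + 1 = 14.
Hasse bound: |14 − (17+1)| = |-4| = 4 ≤ 2√17 ≈ 8.2462 ✓.


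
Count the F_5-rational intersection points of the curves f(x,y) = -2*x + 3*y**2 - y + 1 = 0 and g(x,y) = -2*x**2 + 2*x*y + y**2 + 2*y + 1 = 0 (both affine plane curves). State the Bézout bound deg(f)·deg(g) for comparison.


Common zeros: {(0, 4), (4, 1)}; count = 2; Bézout bound = 4.

deg(f) = 2, deg(g) = 2, so Bézout bound = 4.
Scan x ∈ F_5. For each x, list the y ∈ F_5 with f(x, y) ≡ 0 and those with g(x, y) ≡ 0 (mod 5); the common zeros in that column are the intersection.
  x = 0: f ≡ 0 at y ∈ {3, 4}; g ≡ 0 at y ∈ {4}; common: {4}.
  x = 1: f ≡ 0 at y ∈ ∅; g ≡ 0 at y ∈ {3}; common: ∅.
  x = 2: f ≡ 0 at y ∈ ∅; g ≡ 0 at y ∈ {1, 3}; common: ∅.
  x = 3: f ≡ 0 at y ∈ {0, 2}; g ≡ 0 at y ∈ ∅; common: ∅.
  x = 4: f ≡ 0 at y ∈ {1}; g ≡ 0 at y ∈ {1, 4}; common: {1}.
Collecting: common zeros = {(0, 4), (4, 1)}, so the count is 2.
Comparison with the Bézout bound: 2 ≤ 4 = deg(f)·deg(g), as expected for curves with no common component (the affine F_5-count falls short of the bound because intersections may lie at infinity, over extension fields, or carry multiplicity).


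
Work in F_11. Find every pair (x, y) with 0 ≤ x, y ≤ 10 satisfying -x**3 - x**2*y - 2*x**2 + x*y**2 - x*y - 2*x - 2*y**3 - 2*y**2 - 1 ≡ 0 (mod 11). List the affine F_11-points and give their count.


Affine F_11-points: {(1, 1), (3, 2), (5, 7), (6, 1), (6, 2), (6, 10), (7, 9), (8, 9), (9, 2), (10, 0), (10, 4)}; count = 11.

For each of the 121 pairs (x, y) ∈ F_11², evaluate f(x, y) mod 11. Record the zeros.
  x = 0: [0↦10, 1↦6, 2↦8, 3↦4, 4↦4, 5↦7, 6↦1, 7↦7, 8↦2, 9↦7, 10↦10]  zeros at y ∈ ∅
  x = 1: [0↦5, 1↦0, 2↦3, 3↦2, 4↦7, 5↦6, 6↦9, 7↦4, 8↦1, 9↦10, 10↦8]  zeros at y ∈ {1}
  x = 2: [0↦1, 1↦4, 2↦6, 3↦6, 4↦3, 5↦7, 6↦6, 7↦10, 8↦7, 9↦7, 10↦9]  zeros at y ∈ ∅
  x = 3: [0↦3, 1↦1, 2↦0, 3↦10, 4↦8, 5↦4, 6↦8, 7↦8, 8↦3, 9↦3, 10↦7]  zeros at y ∈ {2}
  x = 4: [0↦5, 1↦7, 2↦1, 3↦8, 4↦5, 5↦2, 6↦9, 7↦3, 8↦5, 9↦3, 10↦7]  zeros at y ∈ ∅
  x = 5: [0↦1, 1↦5, 2↦3, 3↦5, 4↦10, 5↦6, 6↦3, 7↦0, 8↦7, 9↦1, 10↦3]  zeros at y ∈ {7}
  x = 6: [0↦7, 1↦0, 2↦0, 3↦6, 4↦6, 5↦10, 6↦6, 7↦4, 8↦3, 9↦2, 10↦0]  zeros at y ∈ {1, 2, 10}
  x = 7: [0↦6, 1↦8, 2↦8, 3↦5, 4↦9, 5↦8, 6↦1, 7↦9, 8↦9, 9↦0, 10↦3]  zeros at y ∈ {9}
  x = 8: [0↦3, 1↦1, 2↦10, 3↦7, 4↦2, 5↦5, 6↦4, 7↦9, 8↦8, 9↦0, 10↦6]  zeros at y ∈ {9}
  x = 9: [0↦3, 1↦6, 2↦0, 3↦6, 4↦1, 5↦6, 6↦9, 7↦9, 8↦5, 9↦7, 10↦3]  zeros at y ∈ {2}
  x = 10: [0↦0, 1↦6, 2↦5, 3↦7, 4↦0, 5↦5, 6↦10, 7↦3, 8↦5, 9↦4, 10↦10]  zeros at y ∈ {0, 4}
Collecting zeros: affine points = {(1, 1), (3, 2), (5, 7), (6, 1), (6, 2), (6, 10), (7, 9), (8, 9), (9, 2), (10, 0), (10, 4)}.
Total count |C(F_11)_aff| = 11.


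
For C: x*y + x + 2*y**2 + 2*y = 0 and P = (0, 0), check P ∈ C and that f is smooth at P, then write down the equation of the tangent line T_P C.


Tangent line at P: x + 2*y = 0.

Step 1: f(0, 0) = 0, so P lies on C.
Step 2: partial derivatives
  f_x(x, y) = y + 1, f_y(x, y) = x + 4*y + 2.
  f_x(P) = 1, f_y(P) = 2 (gradient nonzero, so P is smooth).
Step 3: tangent line at P: 1·(x − 0) + 2·(y − 0) = 0.
Expanding: x + 2*y = 0.


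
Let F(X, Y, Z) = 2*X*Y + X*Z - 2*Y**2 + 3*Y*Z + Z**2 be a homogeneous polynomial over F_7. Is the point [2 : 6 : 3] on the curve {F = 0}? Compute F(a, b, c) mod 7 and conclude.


F(2,6,3) ≡ 0 (mod 7); P is on the curve.

Evaluate F(2, 6, 3) term-by-term (mod 7).
  2*X*Y ↦ 2·2·6·1 = 24
  X*Z ↦ 1·2·1·3 = 6
  -2*Y**2 ↦ -2·1·36·1 = -72
  3*Y*Z ↦ 3·1·6·3 = 54
  Z**2 ↦ 1·1·1·9 = 9
Sum: F(2, 6, 3) = (24) + (6) + (-72) + (54) + (9) = 21.
Reducing mod 7: 21 ≡ 0 (mod 7).
Since F(a, b, c) ≡ 0 (mod 7), P lies on the curve.


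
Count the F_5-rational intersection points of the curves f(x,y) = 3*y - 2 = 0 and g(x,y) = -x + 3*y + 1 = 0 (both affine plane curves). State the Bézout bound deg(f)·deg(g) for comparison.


Common zeros: {(3, 4)}; count = 1; Bézout bound = 1.

deg(f) = 1, deg(g) = 1, so Bézout bound = 1.
Scan x ∈ F_5. For each x, list the y ∈ F_5 with f(x, y) ≡ 0 and those with g(x, y) ≡ 0 (mod 5); the common zeros in that column are the intersection.
  x = 0: f ≡ 0 at y ∈ {4}; g ≡ 0 at y ∈ {3}; common: ∅.
  x = 1: f ≡ 0 at y ∈ {4}; g ≡ 0 at y ∈ {0}; common: ∅.
  x = 2: f ≡ 0 at y ∈ {4}; g ≡ 0 at y ∈ {2}; common: ∅.
  x = 3: f ≡ 0 at y ∈ {4}; g ≡ 0 at y ∈ {4}; common: {4}.
  x = 4: f ≡ 0 at y ∈ {4}; g ≡ 0 at y ∈ {1}; common: ∅.
Collecting: common zeros = {(3, 4)}, so the count is 1.
Comparison with the Bézout bound: 1 ≤ 1 = deg(f)·deg(g), as expected for curves with no common component (the bound is attained).


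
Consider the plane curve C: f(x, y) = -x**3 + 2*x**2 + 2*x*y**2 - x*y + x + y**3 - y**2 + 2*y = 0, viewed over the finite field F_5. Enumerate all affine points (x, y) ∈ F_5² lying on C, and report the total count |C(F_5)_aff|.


Affine F_5-points: {(0, 0), (1, 1), (3, 2), (4, 4)}; count = 4.

For each of the 25 pairs (x, y) ∈ F_5², evaluate f(x, y) mod 5. Record the zeros.
  x = 0: [0↦0, 1↦2, 2↦3, 3↦4, 4↦1]  zeros at y ∈ {0}
  x = 1: [0↦2, 1↦0, 2↦1, 3↦1, 4↦1]  zeros at y ∈ {1}
  x = 2: [0↦2, 1↦1, 2↦2, 3↦1, 4↦4]  zeros at y ∈ ∅
  x = 3: [0↦4, 1↦4, 2↦0, 3↦3, 4↦4]  zeros at y ∈ {2}
  x = 4: [0↦2, 1↦3, 2↦4, 3↦1, 4↦0]  zeros at y ∈ {4}
Collecting zeros: affine points = {(0, 0), (1, 1), (3, 2), (4, 4)}.
Total count |C(F_5)_aff| = 4.


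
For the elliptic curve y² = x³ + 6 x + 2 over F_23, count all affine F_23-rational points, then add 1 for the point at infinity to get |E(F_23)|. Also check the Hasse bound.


Affine points = {(0, 5), (0, 18), (1, 3), (1, 20), (3, 1), (3, 22), (6, 1), (6, 22), (9, 7), (9, 16), (10, 2), (10, 21), (12, 10), (12, 13), (13, 0), (14, 1), (14, 22), (16, 10), (16, 13), (17, 7), (17, 16), (18, 10), (18, 13), (19, 11), (19, 12), (20, 7), (20, 16), (22, 8), (22, 15)}; affine count = 29; |E(F_23)| = 30.

Discriminant check: Δ ∝ 4a³ + 27b² = 4·6³ + 27·2² = 4·216 + 27·4 ≡ 6 (mod 23). Nonzero ⇒ E is nonsingular.
For each x ∈ F_23, compute rhs = x³ + 6·x + 2 mod 23, then count y ∈ F_23 with y² ≡ rhs.
  x = 0: rhs = 2, matching y values: 5, 18 (2 points).
  x = 1: rhs = 9, matching y values: 3, 20 (2 points).
  x = 2: rhs = 22, matching y values: none (0 points).
  x = 3: rhs = 1, matching y values: 1, 22 (2 points).
  x = 4: rhs = 21, matching y values: none (0 points).
  x = 5: rhs = 19, matching y values: none (0 points).
  x = 6: rhs = 1, matching y values: 1, 22 (2 points).
  x = 7: rhs = 19, matching y values: none (0 points).
  x = 8: rhs = 10, matching y values: none (0 points).
  x = 9: rhs = 3, matching y values: 7, 16 (2 points).
  x = 10: rhs = 4, matching y values: 2, 21 (2 points).
  x = 11: rhs = 19, matching y values: none (0 points).
  x = 12: rhs = 8, matching y values: 10, 13 (2 points).
  x = 13: rhs = 0, matching y values: 0 (1 points).
  x = 14: rhs = 1, matching y values: 1, 22 (2 points).
  x = 15: rhs = 17, matching y values: none (0 points).
  x = 16: rhs = 8, matching y values: 10, 13 (2 points).
  x = 17: rhs = 3, matching y values: 7, 16 (2 points).
  x = 18: rhs = 8, matching y values: 10, 13 (2 points).
  x = 19: rhs = 6, matching y values: 11, 12 (2 points).
  x = 20: rhs = 3, matching y values: 7, 16 (2 points).
  x = 21: rhs = 5, matching y values: none (0 points).
  x = 22: rhs = 18, matching y values: 8, 15 (2 points).
Total affine count: 29.
Full point count |E(F_23)| = 29 + 1 = 30.
Hasse bound: |30 − (23+1)| = |6| = 6 ≤ 2√23 ≈ 9.5917 ✓.


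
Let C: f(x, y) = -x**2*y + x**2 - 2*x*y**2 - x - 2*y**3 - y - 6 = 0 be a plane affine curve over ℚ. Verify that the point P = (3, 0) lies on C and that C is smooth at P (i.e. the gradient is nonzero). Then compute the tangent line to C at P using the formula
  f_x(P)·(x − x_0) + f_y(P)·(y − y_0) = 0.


Tangent line at P: 5*x - 10*y - 15 = 0.

Step 1: f(3, 0) = 0, so P lies on C.
Step 2: partial derivatives
  f_x(x, y) = -2*x*y + 2*x - 2*y**2 - 1, f_y(x, y) = -x**2 - 4*x*y - 6*y**2 - 1.
  f_x(P) = 5, f_y(P) = -10 (gradient nonzero, so P is smooth).
Step 3: tangent line at P: 5·(x − 3) + -10·(y − 0) = 0.
Expanding: 5*x - 10*y - 15 = 0.


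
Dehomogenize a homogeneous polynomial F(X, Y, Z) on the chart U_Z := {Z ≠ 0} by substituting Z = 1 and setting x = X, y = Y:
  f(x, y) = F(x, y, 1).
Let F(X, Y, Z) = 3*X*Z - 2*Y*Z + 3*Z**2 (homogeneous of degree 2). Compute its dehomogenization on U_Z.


f(x, y) = 3*x - 2*y + 3

On U_Z we set Z = 1. Each monomial c·X^i·Y^j·Z^k in F becomes c·x^i·y^j·1^k = c·x^i·y^j.
Substituting Z = 1: F(X, Y, 1) = 3*x - 2*y + 3.
Note: deg(f) ≤ deg(F) = 2; strict inequality happens when F is divisible by Z (lost terms).


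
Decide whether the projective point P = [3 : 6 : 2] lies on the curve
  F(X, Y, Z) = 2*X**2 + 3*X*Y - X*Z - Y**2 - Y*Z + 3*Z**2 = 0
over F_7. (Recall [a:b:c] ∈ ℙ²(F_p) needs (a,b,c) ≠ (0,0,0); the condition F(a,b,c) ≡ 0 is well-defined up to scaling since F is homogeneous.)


F(3,6,2) ≡ 2 (mod 7); P is NOT on the curve.

Evaluate F(3, 6, 2) term-by-term (mod 7).
  2*X**2 ↦ 2·9·1·1 = 18
  3*X*Y ↦ 3·3·6·1 = 54
  -X*Z ↦ -1·3·1·2 = -6
  -Y**2 ↦ -1·1·36·1 = -36
  -Y*Z ↦ -1·1·6·2 = -12
  3*Z**2 ↦ 3·1·1·4 = 12
Sum: F(3, 6, 2) = (18) + (54) + (-6) + (-36) + (-12) + (12) = 30.
Reducing mod 7: 30 ≡ 2 (mod 7).
Since F(a, b, c) ≡ 2 ≠ 0 (mod 7), P does NOT lie on the curve.


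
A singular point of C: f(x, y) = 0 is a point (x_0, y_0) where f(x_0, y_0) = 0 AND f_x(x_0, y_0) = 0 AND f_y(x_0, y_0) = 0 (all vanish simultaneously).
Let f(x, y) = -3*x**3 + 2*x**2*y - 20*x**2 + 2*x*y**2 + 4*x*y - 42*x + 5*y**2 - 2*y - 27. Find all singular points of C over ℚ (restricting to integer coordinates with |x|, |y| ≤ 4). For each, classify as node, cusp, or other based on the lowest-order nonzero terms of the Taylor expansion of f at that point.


Singular points: {(-2, 1)}; classification: cusp.

Compute partial derivatives:
  f_x = -9*x**2 + 4*x*y - 40*x + 2*y**2 + 4*y - 42.
  f_y = 2*x**2 + 4*x*y + 4*x + 10*y - 2.
Scan x_0 ∈ {−4, ..., 4}. For each x_0, f_y(x_0, y) is a polynomial in y; find its integer roots y ∈ {−4, ..., 4}, then test f_x and f at those candidates.
  x = -4: f_y(-4, y) = 14 - 6*y; no integer root y with |y| ≤ 4.
  x = -3: f_y(-3, y) = 4 - 2*y; vanishes at y ∈ {2}. (-3, 2): f_x = -11 ≠ 0.
  x = -2: f_y(-2, y) = 2*y - 2; vanishes at y ∈ {1}. (-2, 1): f_x = 0, f = 0 — SINGULAR.
  x = -1: f_y(-1, y) = 6*y - 4; no integer root y with |y| ≤ 4.
  x = 0: f_y(0, y) = 10*y - 2; no integer root y with |y| ≤ 4.
  x = 1: f_y(1, y) = 14*y + 4; no integer root y with |y| ≤ 4.
  x = 2: f_y(2, y) = 18*y + 14; no integer root y with |y| ≤ 4.
  x = 3: f_y(3, y) = 22*y + 28; no integer root y with |y| ≤ 4.
  x = 4: f_y(4, y) = 26*y + 46; no integer root y with |y| ≤ 4.
Only singular point on the grid: (-2, 1).
Classify: substitute x = -2 + u, y = 1 + v and expand: f = -3*u**3 + 2*u**2*v + 2*u*v**2 + v**2.
No constant or linear terms (consistent with a singular point). Quadratic part: v**2. Cubic part: -3*u**3 + 2*u**2*v + 2*u*v**2.
The quadratic part v**2 is a perfect square, so there is a single (double) tangent line v = 0, i.e. y = 1. Restricting the cubic part to that line (v = 0) leaves -3*u**3 ≠ 0, so f is not divisible by v and the branch is v² ≈ 3*u**3 to lowest order — this is a cusp.
Classification: cusp.


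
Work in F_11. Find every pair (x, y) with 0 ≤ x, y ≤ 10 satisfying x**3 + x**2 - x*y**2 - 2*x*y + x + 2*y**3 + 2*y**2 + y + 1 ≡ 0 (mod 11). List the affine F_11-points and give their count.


Affine F_11-points: {(0, 4), (0, 7), (0, 10), (1, 2), (2, 6), (3, 4), (4, 10), (5, 5), (6, 10), (7, 4), (10, 0)}; count = 11.

For each of the 121 pairs (x, y) ∈ F_11², evaluate f(x, y) mod 11. Record the zeros.
  x = 0: [0↦1, 1↦6, 2↦5, 3↦10, 4↦0, 5↦9, 6↦5, 7↦0, 8↦6, 9↦2, 10↦0]  zeros at y ∈ {4, 7, 10}
  x = 1: [0↦4, 1↦6, 2↦0, 3↦9, 4↦1, 5↦10, 6↦4, 7↦6, 8↦6, 9↦5, 10↦4]  zeros at y ∈ {2}
  x = 2: [0↦4, 1↦3, 2↦3, 3↦5, 4↦10, 5↦8, 6↦0, 7↦9, 8↦3, 9↦5, 10↦5]  zeros at y ∈ {6}
  x = 3: [0↦7, 1↦3, 2↦9, 3↦4, 4↦0, 5↦9, 6↦10, 7↦4, 8↦3, 9↦8, 10↦9]  zeros at y ∈ {4}
  x = 4: [0↦8, 1↦1, 2↦2, 3↦1, 4↦10, 5↦8, 6↦7, 7↦8, 8↦1, 9↦9, 10↦0]  zeros at y ∈ {10}
  x = 5: [0↦2, 1↦3, 2↦10, 3↦2, 4↦2, 5↦0, 6↦8, 7↦5, 8↦3, 9↦3, 10↦6]  zeros at y ∈ {5}
  x = 6: [0↦6, 1↦4, 2↦6, 3↦2, 4↦4, 5↦2, 6↦8, 7↦1, 8↦4, 9↦7, 10↦0]  zeros at y ∈ {10}
  x = 7: [0↦4, 1↦10, 2↦7, 3↦7, 4↦0, 5↦9, 6↦2, 7↦2, 8↦10, 9↦5, 10↦10]  zeros at y ∈ {4}
  x = 8: [0↦2, 1↦5, 2↦8, 3↦1, 4↦7, 5↦5, 6↦7, 7↦3, 8↦5, 9↦3, 10↦9]  zeros at y ∈ ∅
  x = 9: [0↦6, 1↦6, 2↦4, 3↦1, 4↦9, 5↦7, 6↦7, 7↦10, 8↦6, 9↦7, 10↦3]  zeros at y ∈ ∅
  x = 10: [0↦0, 1↦8, 2↦1, 3↦2, 4↦1, 5↦10, 6↦8, 7↦7, 8↦8, 9↦1, 10↦9]  zeros at y ∈ {0}
Collecting zeros: affine points = {(0, 4), (0, 7), (0, 10), (1, 2), (2, 6), (3, 4), (4, 10), (5, 5), (6, 10), (7, 4), (10, 0)}.
Total count |C(F_11)_aff| = 11.


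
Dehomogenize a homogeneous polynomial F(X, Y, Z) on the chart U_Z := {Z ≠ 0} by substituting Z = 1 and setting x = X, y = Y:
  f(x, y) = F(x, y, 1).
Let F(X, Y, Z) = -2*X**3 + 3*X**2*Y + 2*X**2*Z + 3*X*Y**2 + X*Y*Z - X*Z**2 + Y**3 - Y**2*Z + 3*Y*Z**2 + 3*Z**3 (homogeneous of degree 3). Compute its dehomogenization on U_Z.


f(x, y) = -2*x**3 + 3*x**2*y + 2*x**2 + 3*x*y**2 + x*y - x + y**3 - y**2 + 3*y + 3

On U_Z we set Z = 1. Each monomial c·X^i·Y^j·Z^k in F becomes c·x^i·y^j·1^k = c·x^i·y^j.
Substituting Z = 1: F(X, Y, 1) = -2*x**3 + 3*x**2*y + 2*x**2 + 3*x*y**2 + x*y - x + y**3 - y**2 + 3*y + 3.
Note: deg(f) ≤ deg(F) = 3; strict inequality happens when F is divisible by Z (lost terms).


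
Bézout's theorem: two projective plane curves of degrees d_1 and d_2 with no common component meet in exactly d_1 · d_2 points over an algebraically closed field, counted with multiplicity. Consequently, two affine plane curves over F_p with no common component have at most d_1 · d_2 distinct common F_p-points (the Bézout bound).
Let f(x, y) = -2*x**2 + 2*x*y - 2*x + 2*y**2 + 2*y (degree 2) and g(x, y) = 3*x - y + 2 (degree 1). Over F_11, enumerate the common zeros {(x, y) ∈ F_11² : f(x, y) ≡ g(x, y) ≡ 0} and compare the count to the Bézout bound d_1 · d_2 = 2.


Common zeros: {(1, 5)}; count = 1; Bézout bound = 2.

deg(f) = 2, deg(g) = 1, so Bézout bound = 2.
Scan x ∈ F_11. For each x, list the y ∈ F_11 with f(x, y) ≡ 0 and those with g(x, y) ≡ 0 (mod 11); the common zeros in that column are the intersection.
  x = 0: f ≡ 0 at y ∈ {0, 10}; g ≡ 0 at y ∈ {2}; common: ∅.
  x = 1: f ≡ 0 at y ∈ {4, 5}; g ≡ 0 at y ∈ {5}; common: {5}.
  x = 2: f ≡ 0 at y ∈ {4}; g ≡ 0 at y ∈ {8}; common: ∅.
  x = 3: f ≡ 0 at y ∈ {2, 5}; g ≡ 0 at y ∈ {0}; common: ∅.
  x = 4: f ≡ 0 at y ∈ ∅; g ≡ 0 at y ∈ {3}; common: ∅.
  x = 5: f ≡ 0 at y ∈ ∅; g ≡ 0 at y ∈ {6}; common: ∅.
  x = 6: f ≡ 0 at y ∈ ∅; g ≡ 0 at y ∈ {9}; common: ∅.
  x = 7: f ≡ 0 at y ∈ ∅; g ≡ 0 at y ∈ {1}; common: ∅.
  x = 8: f ≡ 0 at y ∈ ∅; g ≡ 0 at y ∈ {4}; common: ∅.
  x = 9: f ≡ 0 at y ∈ {2, 10}; g ≡ 0 at y ∈ {7}; common: ∅.
  x = 10: f ≡ 0 at y ∈ {0}; g ≡ 0 at y ∈ {10}; common: ∅.
Collecting: common zeros = {(1, 5)}, so the count is 1.
Comparison with the Bézout bound: 1 ≤ 2 = deg(f)·deg(g), as expected for curves with no common component (the affine F_11-count falls short of the bound because intersections may lie at infinity, over extension fields, or carry multiplicity).


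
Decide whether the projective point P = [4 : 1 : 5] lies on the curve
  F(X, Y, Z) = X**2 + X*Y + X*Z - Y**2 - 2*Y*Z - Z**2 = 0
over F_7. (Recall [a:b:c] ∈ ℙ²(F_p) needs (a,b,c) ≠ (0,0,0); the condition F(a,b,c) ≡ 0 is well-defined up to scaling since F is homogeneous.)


F(4,1,5) ≡ 4 (mod 7); P is NOT on the curve.

Evaluate F(4, 1, 5) term-by-term (mod 7).
  X**2 ↦ 1·16·1·1 = 16
  X*Y ↦ 1·4·1·1 = 4
  X*Z ↦ 1·4·1·5 = 20
  -Y**2 ↦ -1·1·1·1 = -1
  -2*Y*Z ↦ -2·1·1·5 = -10
  -Z**2 ↦ -1·1·1·25 = -25
Sum: F(4, 1, 5) = (16) + (4) + (20) + (-1) + (-10) + (-25) = 4.
Reducing mod 7: 4 ≡ 4 (mod 7).
Since F(a, b, c) ≡ 4 ≠ 0 (mod 7), P does NOT lie on the curve.
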